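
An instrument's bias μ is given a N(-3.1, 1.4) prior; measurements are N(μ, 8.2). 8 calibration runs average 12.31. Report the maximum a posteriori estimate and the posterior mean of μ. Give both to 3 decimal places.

MAP = 5.796; posterior mean = 5.796

Posterior for μ is Normal. Precision-weighted mean: (1/1.4·-3.1 + 8/8.2·12.31) / (1/1.4 + 8/8.2) = 5.796.
A Normal posterior is symmetric, so mode = mean.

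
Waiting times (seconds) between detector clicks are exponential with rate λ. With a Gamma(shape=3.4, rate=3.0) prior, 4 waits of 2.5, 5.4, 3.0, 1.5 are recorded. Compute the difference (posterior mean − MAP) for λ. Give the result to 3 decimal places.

Σ times = 12.4. Posterior: Gamma(shape = 3.4+4 = 7.4, rate = 3.0+12.4 = 15.4).
Mode = (α−1)/β = 6.4/15.4 = 0.416.
Mean = α/β = 7.4/15.4 = 0.481.
Difference = 0.481 − 0.416 = 0.065.

0.065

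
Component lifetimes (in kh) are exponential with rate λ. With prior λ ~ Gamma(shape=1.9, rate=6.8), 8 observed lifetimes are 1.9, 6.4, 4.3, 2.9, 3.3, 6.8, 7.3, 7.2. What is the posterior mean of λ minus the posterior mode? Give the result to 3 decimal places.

0.021

Σ times = 40.1. Posterior: Gamma(shape = 1.9+8 = 9.9, rate = 6.8+40.1 = 46.9).
Mode = (α−1)/β = 8.9/46.9 = 0.190.
Mean = α/β = 9.9/46.9 = 0.211.
Difference = 0.211 − 0.190 = 0.021.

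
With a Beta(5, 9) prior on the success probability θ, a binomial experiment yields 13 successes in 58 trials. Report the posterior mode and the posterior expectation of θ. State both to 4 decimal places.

Posterior: Beta(5+13, 9+45) = Beta(18, 54).
Mode = (18−1)/(18+54−2) = 17/70 = 0.2429.
Mean = 18/(18+54) = 18/72 = 0.2500.

MAP: 0.2429. Posterior mean: 0.2500.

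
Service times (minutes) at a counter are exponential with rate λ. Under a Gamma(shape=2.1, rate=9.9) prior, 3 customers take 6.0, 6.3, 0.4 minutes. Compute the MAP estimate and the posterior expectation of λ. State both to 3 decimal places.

MAP = 0.181; posterior mean = 0.226

Σ times = 12.7. Posterior: Gamma(shape = 2.1+3 = 5.1, rate = 9.9+12.7 = 22.6).
Mode = (α−1)/β = 4.1/22.6 = 0.181.
Mean = α/β = 5.1/22.6 = 0.226.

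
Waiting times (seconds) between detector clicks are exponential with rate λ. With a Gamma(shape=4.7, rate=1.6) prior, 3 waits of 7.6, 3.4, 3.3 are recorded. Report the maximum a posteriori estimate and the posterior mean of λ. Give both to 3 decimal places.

Σ times = 14.3. Posterior: Gamma(shape = 4.7+3 = 7.7, rate = 1.6+14.3 = 15.9).
Mode = (α−1)/β = 6.7/15.9 = 0.421.
Mean = α/β = 7.7/15.9 = 0.484.

λ_MAP = 0.421, E[λ|data] = 0.484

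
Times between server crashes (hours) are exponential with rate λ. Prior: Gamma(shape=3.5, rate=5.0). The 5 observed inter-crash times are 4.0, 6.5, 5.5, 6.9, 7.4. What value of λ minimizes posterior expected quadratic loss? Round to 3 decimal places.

0.241

Σ times = 30.3. Posterior: Gamma(shape = 3.5+5 = 8.5, rate = 5.0+30.3 = 35.3).
Mode = (α−1)/β = 7.5/35.3 = 0.212.
Mean = α/β = 8.5/35.3 = 0.241.
Quadratic loss ⇒ the optimal estimator is the posterior mean.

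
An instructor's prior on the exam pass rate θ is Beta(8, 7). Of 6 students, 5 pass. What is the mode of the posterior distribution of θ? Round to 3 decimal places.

0.632

Posterior: Beta(8+5, 7+1) = Beta(13, 8).
Mode = (13−1)/(13+8−2) = 12/19 = 0.632.
Mean = 13/(13+8) = 13/21 = 0.619.
This is the posterior mode — the MAP estimate.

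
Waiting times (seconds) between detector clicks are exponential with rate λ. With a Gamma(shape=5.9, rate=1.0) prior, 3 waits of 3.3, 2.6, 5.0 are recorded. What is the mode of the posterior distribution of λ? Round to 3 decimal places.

0.664

Σ times = 10.9. Posterior: Gamma(shape = 5.9+3 = 8.9, rate = 1.0+10.9 = 11.9).
Mode = (α−1)/β = 7.9/11.9 = 0.664.
Mean = α/β = 8.9/11.9 = 0.748.
This is the posterior mode — the MAP estimate.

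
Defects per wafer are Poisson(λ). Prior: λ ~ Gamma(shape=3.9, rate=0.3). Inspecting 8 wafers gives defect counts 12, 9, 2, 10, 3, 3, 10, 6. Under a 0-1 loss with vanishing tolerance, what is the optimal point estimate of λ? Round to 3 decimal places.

Σ counts = 55. Posterior: Gamma(shape = 3.9+55 = 58.9, rate = 0.3+8 = 8.3).
Mode = (α−1)/β = 57.9/8.3 = 6.976.
Mean = α/β = 58.9/8.3 = 7.096.
This is the posterior mode — the MAP estimate.

6.976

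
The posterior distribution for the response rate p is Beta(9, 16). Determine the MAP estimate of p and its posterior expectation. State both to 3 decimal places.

MAP: 0.348. Posterior mean: 0.360.

Mode = (9−1)/(9+16−2) = 8/23 = 0.348.
Mean = 9/(9+16) = 9/25 = 0.360.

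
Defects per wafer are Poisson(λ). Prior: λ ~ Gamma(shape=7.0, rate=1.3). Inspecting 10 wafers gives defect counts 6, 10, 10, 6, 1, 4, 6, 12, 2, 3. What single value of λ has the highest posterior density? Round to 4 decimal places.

Σ counts = 60. Posterior: Gamma(shape = 7.0+60 = 67.0, rate = 1.3+10 = 11.3).
Mode = (α−1)/β = 66.0/11.3 = 5.8407.
Mean = α/β = 67.0/11.3 = 5.9292.
This is the posterior mode — the MAP estimate.

5.8407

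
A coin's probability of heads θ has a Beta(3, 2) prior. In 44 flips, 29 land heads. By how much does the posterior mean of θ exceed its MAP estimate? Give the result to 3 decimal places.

Posterior: Beta(3+29, 2+15) = Beta(32, 17).
Mode = (32−1)/(32+17−2) = 31/47 = 0.660.
Mean = 32/(32+17) = 32/49 = 0.653.
Difference = 0.653 − 0.660 = -0.007.

-0.007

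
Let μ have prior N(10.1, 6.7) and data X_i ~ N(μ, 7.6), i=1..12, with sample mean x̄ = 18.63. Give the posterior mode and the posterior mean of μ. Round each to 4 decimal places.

Posterior for μ is Normal. Precision-weighted mean: (1/6.7·10.1 + 12/7.6·18.63) / (1/6.7 + 12/7.6) = 17.8933.
A Normal posterior is symmetric, so mode = mean.

MAP: 17.8933. Posterior mean: 17.8933.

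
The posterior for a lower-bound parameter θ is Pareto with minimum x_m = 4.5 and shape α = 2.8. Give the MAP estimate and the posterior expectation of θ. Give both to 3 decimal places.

MAP = 4.500; posterior mean = 7.000

The Pareto density is strictly decreasing on [x_m, ∞), so the mode is x_m = 4.500.
Mean = α·x_m/(α−1) = 2.8·4.5/1.8 = 7.000.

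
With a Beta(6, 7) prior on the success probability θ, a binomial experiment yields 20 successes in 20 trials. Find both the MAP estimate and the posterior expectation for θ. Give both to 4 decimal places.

Posterior: Beta(6+20, 7+0) = Beta(26, 7).
Mode = (26−1)/(26+7−2) = 25/31 = 0.8065.
Mean = 26/(26+7) = 26/33 = 0.7879.
Mode > mean: the posterior has a left tail.

MAP = 0.8065; posterior mean = 0.7879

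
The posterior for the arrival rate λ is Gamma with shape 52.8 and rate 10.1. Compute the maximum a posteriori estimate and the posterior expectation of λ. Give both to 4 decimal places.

MAP = 5.1287; posterior mean = 5.2277

Mode = (α−1)/β = 51.8/10.1 = 5.1287.
Mean = α/β = 52.8/10.1 = 5.2277.
The posterior is right-skewed, so the mean exceeds the mode.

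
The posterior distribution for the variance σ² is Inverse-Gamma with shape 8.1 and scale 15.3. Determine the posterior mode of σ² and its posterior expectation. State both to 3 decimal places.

σ²_MAP = 1.681, E[σ²|data] = 2.155

Mode = β/(α+1) = 15.3/9.1 = 1.681.
Mean = β/(α−1) = 15.3/7.1 = 2.155.
Right-skewed posterior ⇒ mode < mean.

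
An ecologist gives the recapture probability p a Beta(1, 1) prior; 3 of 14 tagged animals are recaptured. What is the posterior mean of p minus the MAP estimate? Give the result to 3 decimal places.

Posterior: Beta(1+3, 1+11) = Beta(4, 12).
Mode = (4−1)/(4+12−2) = 3/14 = 0.214.
With a flat prior the MAP equals the MLE, 3/14.
Mean = 4/(4+12) = 4/16 = 0.250.
Difference = 0.250 − 0.214 = 0.036.
The posterior is right-skewed, so the mean exceeds the mode.

0.036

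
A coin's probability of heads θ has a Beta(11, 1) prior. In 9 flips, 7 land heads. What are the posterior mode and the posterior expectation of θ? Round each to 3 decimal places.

Posterior: Beta(11+7, 1+2) = Beta(18, 3).
Mode = (18−1)/(18+3−2) = 17/19 = 0.895.
Mean = 18/(18+3) = 18/21 = 0.857.

θ_MAP = 0.895, E[θ|data] = 0.857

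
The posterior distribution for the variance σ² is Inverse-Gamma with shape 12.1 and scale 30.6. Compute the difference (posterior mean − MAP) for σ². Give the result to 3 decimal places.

0.421

Mode = β/(α+1) = 30.6/13.1 = 2.336.
Mean = β/(α−1) = 30.6/11.1 = 2.757.
Difference = 2.757 − 2.336 = 0.421.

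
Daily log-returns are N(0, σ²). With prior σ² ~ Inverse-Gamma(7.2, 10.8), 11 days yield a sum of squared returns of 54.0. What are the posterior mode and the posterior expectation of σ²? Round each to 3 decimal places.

Posterior: Inverse-Gamma(shape = 7.2+11/2 = 12.7, scale = 10.8+54.0/2 = 37.8).
Mode = β/(α+1) = 37.8/13.7 = 2.759.
Mean = β/(α−1) = 37.8/11.7 = 3.231.

σ²_MAP = 2.759, E[σ²|data] = 3.231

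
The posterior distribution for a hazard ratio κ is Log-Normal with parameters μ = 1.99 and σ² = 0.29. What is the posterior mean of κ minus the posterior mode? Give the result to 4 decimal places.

Mode = exp(μ − σ²) = exp(1.70) = 5.4739.
Mean = exp(μ + σ²/2) = exp(2.135) = 8.4570.
Difference = 8.4570 − 5.4739 = 2.9831.
The mean is pulled above the mode by the posterior's right skew.

2.9831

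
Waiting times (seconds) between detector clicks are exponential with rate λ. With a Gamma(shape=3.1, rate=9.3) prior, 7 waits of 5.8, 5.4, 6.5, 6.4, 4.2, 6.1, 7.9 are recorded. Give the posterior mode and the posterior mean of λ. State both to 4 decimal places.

Σ times = 42.3. Posterior: Gamma(shape = 3.1+7 = 10.1, rate = 9.3+42.3 = 51.6).
Mode = (α−1)/β = 9.1/51.6 = 0.1764.
Mean = α/β = 10.1/51.6 = 0.1957.
The posterior is right-skewed, so the mean exceeds the mode.

MAP = 0.1764, posterior mean = 0.1957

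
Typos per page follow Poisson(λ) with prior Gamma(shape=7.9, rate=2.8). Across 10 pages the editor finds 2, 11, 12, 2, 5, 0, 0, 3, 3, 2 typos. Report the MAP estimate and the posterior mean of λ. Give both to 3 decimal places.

MAP = 3.664, posterior mean = 3.742

Σ counts = 40. Posterior: Gamma(shape = 7.9+40 = 47.9, rate = 2.8+10 = 12.8).
Mode = (α−1)/β = 46.9/12.8 = 3.664.
Mean = α/β = 47.9/12.8 = 3.742.
Right-skewed posterior ⇒ mode < mean.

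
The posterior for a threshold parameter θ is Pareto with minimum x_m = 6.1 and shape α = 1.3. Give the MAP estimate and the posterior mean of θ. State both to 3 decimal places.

MAP = 6.100; posterior mean = 26.433

The Pareto density is strictly decreasing on [x_m, ∞), so the mode is x_m = 6.100.
Mean = α·x_m/(α−1) = 1.3·6.1/0.3 = 26.433.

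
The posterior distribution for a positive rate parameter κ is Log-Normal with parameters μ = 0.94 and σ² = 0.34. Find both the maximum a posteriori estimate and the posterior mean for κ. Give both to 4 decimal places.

Mode = exp(μ − σ²) = exp(0.60) = 1.8221.
Mean = exp(μ + σ²/2) = exp(1.110) = 3.0344.

κ_MAP = 1.8221, E[κ|data] = 3.0344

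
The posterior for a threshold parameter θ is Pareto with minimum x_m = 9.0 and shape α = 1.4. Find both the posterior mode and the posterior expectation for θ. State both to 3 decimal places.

The Pareto density is strictly decreasing on [x_m, ∞), so the mode is x_m = 9.000.
Mean = α·x_m/(α−1) = 1.4·9.0/0.4 = 31.500.
Mean > mode: the posterior has a right tail.

MAP = 9.000, posterior mean = 31.500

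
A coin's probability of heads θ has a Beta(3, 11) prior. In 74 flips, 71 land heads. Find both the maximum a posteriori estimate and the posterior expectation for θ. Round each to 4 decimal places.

MAP = 0.8488, posterior mean = 0.8409

Posterior: Beta(3+71, 11+3) = Beta(74, 14).
Mode = (74−1)/(74+14−2) = 73/86 = 0.8488.
Mean = 74/(74+14) = 74/88 = 0.8409.
The mean is pulled below the mode by the posterior's left skew.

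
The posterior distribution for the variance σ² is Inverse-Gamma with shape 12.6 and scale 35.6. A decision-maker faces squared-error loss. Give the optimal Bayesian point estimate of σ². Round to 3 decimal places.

Mode = β/(α+1) = 35.6/13.6 = 2.618.
Mean = β/(α−1) = 35.6/11.6 = 3.069.
Squared-error loss ⇒ the optimal estimator is the posterior mean.

3.069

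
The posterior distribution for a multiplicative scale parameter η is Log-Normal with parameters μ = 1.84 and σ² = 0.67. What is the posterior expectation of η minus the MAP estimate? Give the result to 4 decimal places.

Mode = exp(μ − σ²) = exp(1.17) = 3.2220.
Mean = exp(μ + σ²/2) = exp(2.175) = 8.8022.
Difference = 8.8022 − 3.2220 = 5.5802.

5.5802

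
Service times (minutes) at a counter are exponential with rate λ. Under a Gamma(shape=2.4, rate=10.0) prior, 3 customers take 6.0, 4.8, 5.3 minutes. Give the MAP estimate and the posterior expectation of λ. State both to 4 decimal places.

Σ times = 16.1. Posterior: Gamma(shape = 2.4+3 = 5.4, rate = 10.0+16.1 = 26.1).
Mode = (α−1)/β = 4.4/26.1 = 0.1686.
Mean = α/β = 5.4/26.1 = 0.2069.
The posterior is right-skewed, so the mean exceeds the mode.

MAP = 0.1686; posterior mean = 0.2069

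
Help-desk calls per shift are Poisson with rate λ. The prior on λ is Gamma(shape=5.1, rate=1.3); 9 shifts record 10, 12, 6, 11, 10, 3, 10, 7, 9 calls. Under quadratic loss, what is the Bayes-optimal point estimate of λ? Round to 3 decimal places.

8.068

Σ counts = 78. Posterior: Gamma(shape = 5.1+78 = 83.1, rate = 1.3+9 = 10.3).
Mode = (α−1)/β = 82.1/10.3 = 7.971.
Mean = α/β = 83.1/10.3 = 8.068.
Quadratic loss ⇒ the optimal estimator is the posterior mean.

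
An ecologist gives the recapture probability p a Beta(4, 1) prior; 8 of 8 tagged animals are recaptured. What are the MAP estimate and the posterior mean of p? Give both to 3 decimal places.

MAP = 1.000; posterior mean = 0.923

Posterior: Beta(4+8, 1+0) = Beta(12, 1).
Since β = 1 ≤ 1 and α > 1, the Beta density is monotone increasing on [0,1]; the mode is at 1.
Mean = 12/(12+1) = 0.923.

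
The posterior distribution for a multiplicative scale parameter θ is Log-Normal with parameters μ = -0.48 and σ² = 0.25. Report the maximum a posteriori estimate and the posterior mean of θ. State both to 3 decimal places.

Mode = exp(μ − σ²) = exp(-0.73) = 0.482.
Mean = exp(μ + σ²/2) = exp(-0.355) = 0.701.
The mean is pulled above the mode by the posterior's right skew.

θ_MAP = 0.482, E[θ|data] = 0.701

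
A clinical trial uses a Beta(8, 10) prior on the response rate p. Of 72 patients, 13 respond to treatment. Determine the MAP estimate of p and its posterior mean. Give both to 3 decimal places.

Posterior: Beta(8+13, 10+59) = Beta(21, 69).
Mode = (21−1)/(21+69−2) = 20/88 = 0.227.
Mean = 21/(21+69) = 21/90 = 0.233.
The posterior is right-skewed, so the mean exceeds the mode.

MAP: 0.227. Posterior mean: 0.233.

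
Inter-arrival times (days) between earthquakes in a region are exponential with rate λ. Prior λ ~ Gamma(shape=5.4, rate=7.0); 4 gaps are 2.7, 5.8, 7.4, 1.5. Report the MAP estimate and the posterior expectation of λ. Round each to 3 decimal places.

Σ times = 17.4. Posterior: Gamma(shape = 5.4+4 = 9.4, rate = 7.0+17.4 = 24.4).
Mode = (α−1)/β = 8.4/24.4 = 0.344.
Mean = α/β = 9.4/24.4 = 0.385.
The posterior is right-skewed, so the mean exceeds the mode.

MAP = 0.344; posterior mean = 0.385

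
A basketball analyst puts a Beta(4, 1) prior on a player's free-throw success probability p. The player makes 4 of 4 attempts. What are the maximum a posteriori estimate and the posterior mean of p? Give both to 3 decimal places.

maximum a posteriori estimate = 1.000, posterior mean = 0.889

Posterior: Beta(4+4, 1+0) = Beta(8, 1).
Since β = 1 ≤ 1 and α > 1, the Beta density is monotone increasing on [0,1]; the mode is at 1.
Mean = 8/(8+1) = 0.889.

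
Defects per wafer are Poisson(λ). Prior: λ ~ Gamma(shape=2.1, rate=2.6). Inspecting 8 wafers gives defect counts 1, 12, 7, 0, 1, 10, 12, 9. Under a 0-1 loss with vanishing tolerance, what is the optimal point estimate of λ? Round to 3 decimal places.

Σ counts = 52. Posterior: Gamma(shape = 2.1+52 = 54.1, rate = 2.6+8 = 10.6).
Mode = (α−1)/β = 53.1/10.6 = 5.009.
Mean = α/β = 54.1/10.6 = 5.104.
This is the posterior mode — the MAP estimate.

5.009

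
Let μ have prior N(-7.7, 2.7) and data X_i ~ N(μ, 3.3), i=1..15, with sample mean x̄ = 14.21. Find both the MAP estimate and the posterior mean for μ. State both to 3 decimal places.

MAP estimate = 12.559, posterior mean = 12.559

Posterior for μ is Normal. Precision-weighted mean: (1/2.7·-7.7 + 15/3.3·14.21) / (1/2.7 + 15/3.3) = 12.559.
A Normal posterior is symmetric, so mode = mean.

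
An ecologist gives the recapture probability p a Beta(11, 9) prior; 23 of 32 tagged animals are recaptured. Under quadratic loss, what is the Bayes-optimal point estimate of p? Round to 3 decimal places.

Posterior: Beta(11+23, 9+9) = Beta(34, 18).
Mode = (34−1)/(34+18−2) = 33/50 = 0.660.
Mean = 34/(34+18) = 34/52 = 0.654.
Quadratic loss ⇒ the optimal estimator is the posterior mean.

0.654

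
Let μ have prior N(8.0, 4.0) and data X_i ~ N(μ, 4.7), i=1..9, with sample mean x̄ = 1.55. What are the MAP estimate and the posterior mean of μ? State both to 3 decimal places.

Posterior for μ is Normal. Precision-weighted mean: (1/4.0·8.0 + 9/4.7·1.55) / (1/4.0 + 9/4.7) = 2.295.
A Normal posterior is symmetric, so mode = mean.

MAP estimate = 2.295, posterior mean = 2.295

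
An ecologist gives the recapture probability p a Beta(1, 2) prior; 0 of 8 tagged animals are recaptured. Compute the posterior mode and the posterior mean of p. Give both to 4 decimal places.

Posterior: Beta(1+0, 2+8) = Beta(1, 10).
Since α = 1 ≤ 1 and β > 1, the Beta density is monotone decreasing on [0,1]; the mode is at 0.
Mean = 1/(1+10) = 0.0909.

MAP: 0.0000. Posterior mean: 0.0909.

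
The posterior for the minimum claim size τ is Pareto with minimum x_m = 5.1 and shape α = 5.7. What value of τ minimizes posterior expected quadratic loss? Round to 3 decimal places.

The Pareto density is strictly decreasing on [x_m, ∞), so the mode is x_m = 5.100.
Mean = α·x_m/(α−1) = 5.7·5.1/4.7 = 6.185.
Quadratic loss ⇒ the optimal estimator is the posterior mean.

6.185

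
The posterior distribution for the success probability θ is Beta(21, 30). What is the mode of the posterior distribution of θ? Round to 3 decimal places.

0.408

Mode = (21−1)/(21+30−2) = 20/49 = 0.408.
Mean = 21/(21+30) = 21/51 = 0.412.
This is the posterior mode — the MAP estimate.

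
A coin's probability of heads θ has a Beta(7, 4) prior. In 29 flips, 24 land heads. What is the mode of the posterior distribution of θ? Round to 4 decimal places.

0.7895

Posterior: Beta(7+24, 4+5) = Beta(31, 9).
Mode = (31−1)/(31+9−2) = 30/38 = 0.7895.
Mean = 31/(31+9) = 31/40 = 0.7750.
This is the posterior mode — the MAP estimate.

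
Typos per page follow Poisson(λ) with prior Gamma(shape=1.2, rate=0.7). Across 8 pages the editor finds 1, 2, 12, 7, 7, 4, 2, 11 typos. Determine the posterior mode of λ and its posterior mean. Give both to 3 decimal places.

Σ counts = 46. Posterior: Gamma(shape = 1.2+46 = 47.2, rate = 0.7+8 = 8.7).
Mode = (α−1)/β = 46.2/8.7 = 5.310.
Mean = α/β = 47.2/8.7 = 5.425.
The posterior is right-skewed, so the mean exceeds the mode.

MAP: 5.310. Posterior mean: 5.425.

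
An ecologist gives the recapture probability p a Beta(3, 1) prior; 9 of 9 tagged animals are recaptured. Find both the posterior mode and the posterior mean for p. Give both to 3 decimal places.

Posterior: Beta(3+9, 1+0) = Beta(12, 1).
Since β = 1 ≤ 1 and α > 1, the Beta density is monotone increasing on [0,1]; the mode is at 1.
Mean = 12/(12+1) = 0.923.

MAP: 1.000. Posterior mean: 0.923.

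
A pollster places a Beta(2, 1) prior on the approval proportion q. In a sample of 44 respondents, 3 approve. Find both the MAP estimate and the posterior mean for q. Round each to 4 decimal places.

MAP estimate = 0.0889, posterior mean = 0.1064

Posterior: Beta(2+3, 1+41) = Beta(5, 42).
Mode = (5−1)/(5+42−2) = 4/45 = 0.0889.
Mean = 5/(5+42) = 5/47 = 0.1064.
Mean > mode: the posterior has a right tail.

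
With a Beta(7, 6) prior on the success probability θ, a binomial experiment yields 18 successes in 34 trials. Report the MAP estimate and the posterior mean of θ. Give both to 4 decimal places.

Posterior: Beta(7+18, 6+16) = Beta(25, 22).
Mode = (25−1)/(25+22−2) = 24/45 = 0.5333.
Mean = 25/(25+22) = 25/47 = 0.5319.

MAP: 0.5333. Posterior mean: 0.5319.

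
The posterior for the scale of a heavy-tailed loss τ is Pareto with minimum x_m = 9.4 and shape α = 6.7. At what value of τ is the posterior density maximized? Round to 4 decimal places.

The Pareto density is strictly decreasing on [x_m, ∞), so the mode is x_m = 9.4000.
Mean = α·x_m/(α−1) = 6.7·9.4/5.7 = 11.0491.
This is the posterior mode — the MAP estimate.

9.4000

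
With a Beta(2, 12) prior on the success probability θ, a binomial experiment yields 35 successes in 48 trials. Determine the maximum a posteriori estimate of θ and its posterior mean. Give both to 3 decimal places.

Posterior: Beta(2+35, 12+13) = Beta(37, 25).
Mode = (37−1)/(37+25−2) = 36/60 = 0.600.
Mean = 37/(37+25) = 37/62 = 0.597.

maximum a posteriori estimate = 0.600, posterior mean = 0.597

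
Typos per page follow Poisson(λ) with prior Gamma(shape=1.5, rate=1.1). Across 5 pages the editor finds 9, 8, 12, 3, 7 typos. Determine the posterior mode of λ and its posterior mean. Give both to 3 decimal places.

Σ counts = 39. Posterior: Gamma(shape = 1.5+39 = 40.5, rate = 1.1+5 = 6.1).
Mode = (α−1)/β = 39.5/6.1 = 6.475.
Mean = α/β = 40.5/6.1 = 6.639.

λ_MAP = 6.475, E[λ|data] = 6.639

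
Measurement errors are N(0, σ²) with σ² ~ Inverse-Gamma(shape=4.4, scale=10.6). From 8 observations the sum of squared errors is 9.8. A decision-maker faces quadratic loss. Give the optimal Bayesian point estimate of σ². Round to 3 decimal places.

Posterior: Inverse-Gamma(shape = 4.4+8/2 = 8.4, scale = 10.6+9.8/2 = 15.5).
Mode = β/(α+1) = 15.5/9.4 = 1.649.
Mean = β/(α−1) = 15.5/7.4 = 2.095.
Quadratic loss ⇒ the optimal estimator is the posterior mean.

2.095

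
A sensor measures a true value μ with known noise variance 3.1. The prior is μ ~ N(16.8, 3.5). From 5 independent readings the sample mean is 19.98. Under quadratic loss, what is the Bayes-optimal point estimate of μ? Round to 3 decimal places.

Posterior for μ is Normal. Precision-weighted mean: (1/3.5·16.8 + 5/3.1·19.98) / (1/3.5 + 5/3.1) = 19.501.
A Normal posterior is symmetric, so mode = mean.
Quadratic loss ⇒ the optimal estimator is the posterior mean.

19.501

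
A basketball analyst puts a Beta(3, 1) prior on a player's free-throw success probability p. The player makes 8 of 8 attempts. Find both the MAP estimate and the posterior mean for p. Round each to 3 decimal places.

p_MAP = 1.000, E[p|data] = 0.917

Posterior: Beta(3+8, 1+0) = Beta(11, 1).
Since β = 1 ≤ 1 and α > 1, the Beta density is monotone increasing on [0,1]; the mode is at 1.
Mean = 11/(11+1) = 0.917.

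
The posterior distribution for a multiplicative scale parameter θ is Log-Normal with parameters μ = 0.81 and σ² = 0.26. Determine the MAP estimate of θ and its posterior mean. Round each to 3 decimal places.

θ_MAP = 1.733, E[θ|data] = 2.560

Mode = exp(μ − σ²) = exp(0.55) = 1.733.
Mean = exp(μ + σ²/2) = exp(0.940) = 2.560.
Mean > mode: the posterior has a right tail.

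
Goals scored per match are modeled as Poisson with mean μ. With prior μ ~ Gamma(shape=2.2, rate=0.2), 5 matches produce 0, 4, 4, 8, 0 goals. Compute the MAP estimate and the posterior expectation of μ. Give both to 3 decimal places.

MAP: 3.308. Posterior mean: 3.500.

Σ counts = 16. Posterior: Gamma(shape = 2.2+16 = 18.2, rate = 0.2+5 = 5.2).
Mode = (α−1)/β = 17.2/5.2 = 3.308.
Mean = α/β = 18.2/5.2 = 3.500.
Mean > mode: the posterior has a right tail.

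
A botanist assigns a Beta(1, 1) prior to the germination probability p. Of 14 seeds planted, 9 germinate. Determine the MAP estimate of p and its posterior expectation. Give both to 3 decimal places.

MAP = 0.643; posterior mean = 0.625

Posterior: Beta(1+9, 1+5) = Beta(10, 6).
Mode = (10−1)/(10+6−2) = 9/14 = 0.643.
With a flat prior the MAP equals the MLE, 9/14.
Mean = 10/(10+6) = 10/16 = 0.625.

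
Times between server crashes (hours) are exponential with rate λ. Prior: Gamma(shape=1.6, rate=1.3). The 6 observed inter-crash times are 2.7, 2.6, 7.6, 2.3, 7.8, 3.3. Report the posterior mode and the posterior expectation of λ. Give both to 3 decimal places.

MAP = 0.239, posterior mean = 0.275

Σ times = 26.3. Posterior: Gamma(shape = 1.6+6 = 7.6, rate = 1.3+26.3 = 27.6).
Mode = (α−1)/β = 6.6/27.6 = 0.239.
Mean = α/β = 7.6/27.6 = 0.275.
Mean > mode: the posterior has a right tail.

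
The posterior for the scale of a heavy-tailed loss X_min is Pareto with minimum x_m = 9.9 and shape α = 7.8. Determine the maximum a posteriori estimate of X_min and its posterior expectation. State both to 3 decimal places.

The Pareto density is strictly decreasing on [x_m, ∞), so the mode is x_m = 9.900.
Mean = α·x_m/(α−1) = 7.8·9.9/6.8 = 11.356.

X_min_MAP = 9.900, E[X_min|data] = 11.356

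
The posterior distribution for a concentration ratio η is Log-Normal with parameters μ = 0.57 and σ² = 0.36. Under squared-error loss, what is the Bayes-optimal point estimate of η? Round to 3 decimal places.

Mode = exp(μ − σ²) = exp(0.21) = 1.234.
Mean = exp(μ + σ²/2) = exp(0.750) = 2.117.
Squared-error loss ⇒ the optimal estimator is the posterior mean.

2.117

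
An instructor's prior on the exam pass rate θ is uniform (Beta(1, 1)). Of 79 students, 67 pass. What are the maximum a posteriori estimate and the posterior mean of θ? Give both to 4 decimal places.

Posterior: Beta(1+67, 1+12) = Beta(68, 13).
Mode = (68−1)/(68+13−2) = 67/79 = 0.8481.
With a flat prior the MAP equals the MLE, 67/79.
Mean = 68/(68+13) = 68/81 = 0.8395.

maximum a posteriori estimate = 0.8481, posterior mean = 0.8395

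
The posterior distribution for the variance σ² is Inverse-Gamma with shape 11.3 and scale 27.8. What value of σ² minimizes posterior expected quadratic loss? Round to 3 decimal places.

Mode = β/(α+1) = 27.8/12.3 = 2.260.
Mean = β/(α−1) = 27.8/10.3 = 2.699.
Quadratic loss ⇒ the optimal estimator is the posterior mean.

2.699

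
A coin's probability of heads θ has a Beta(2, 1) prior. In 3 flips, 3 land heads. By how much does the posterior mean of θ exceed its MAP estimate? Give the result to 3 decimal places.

-0.167

Posterior: Beta(2+3, 1+0) = Beta(5, 1).
Since β = 1 ≤ 1 and α > 1, the Beta density is monotone increasing on [0,1]; the mode is at 1.
Mean = 5/(5+1) = 0.833.
Difference = 0.833 − 1.000 = -0.167.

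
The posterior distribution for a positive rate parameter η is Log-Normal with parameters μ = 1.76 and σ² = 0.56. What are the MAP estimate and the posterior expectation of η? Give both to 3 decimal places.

MAP = 3.320; posterior mean = 7.691

Mode = exp(μ − σ²) = exp(1.20) = 3.320.
Mean = exp(μ + σ²/2) = exp(2.040) = 7.691.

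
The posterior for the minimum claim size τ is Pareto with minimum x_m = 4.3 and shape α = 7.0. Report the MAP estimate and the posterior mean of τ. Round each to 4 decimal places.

MAP: 4.3000. Posterior mean: 5.0167.

The Pareto density is strictly decreasing on [x_m, ∞), so the mode is x_m = 4.3000.
Mean = α·x_m/(α−1) = 7.0·4.3/6.0 = 5.0167.
Mean > mode: the posterior has a right tail.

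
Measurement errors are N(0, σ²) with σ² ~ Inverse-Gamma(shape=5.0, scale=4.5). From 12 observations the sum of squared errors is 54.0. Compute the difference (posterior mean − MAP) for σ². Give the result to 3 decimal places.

Posterior: Inverse-Gamma(shape = 5.0+12/2 = 11.0, scale = 4.5+54.0/2 = 31.5).
Mode = β/(α+1) = 31.5/12.0 = 2.625.
Mean = β/(α−1) = 31.5/10.0 = 3.150.
Difference = 3.150 − 2.625 = 0.525.
The posterior is right-skewed, so the mean exceeds the mode.

0.525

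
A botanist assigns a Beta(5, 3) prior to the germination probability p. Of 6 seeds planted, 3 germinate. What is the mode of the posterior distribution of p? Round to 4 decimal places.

0.5833

Posterior: Beta(5+3, 3+3) = Beta(8, 6).
Mode = (8−1)/(8+6−2) = 7/12 = 0.5833.
Mean = 8/(8+6) = 8/14 = 0.5714.
This is the posterior mode — the MAP estimate.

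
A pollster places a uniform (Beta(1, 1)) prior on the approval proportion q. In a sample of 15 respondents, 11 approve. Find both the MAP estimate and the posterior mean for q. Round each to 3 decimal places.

MAP = 0.733, posterior mean = 0.706

Posterior: Beta(1+11, 1+4) = Beta(12, 5).
Mode = (12−1)/(12+5−2) = 11/15 = 0.733.
Mean = 12/(12+5) = 12/17 = 0.706.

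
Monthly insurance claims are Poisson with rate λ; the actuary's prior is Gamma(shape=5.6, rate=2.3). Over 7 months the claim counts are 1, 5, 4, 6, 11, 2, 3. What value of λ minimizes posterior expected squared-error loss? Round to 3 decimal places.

4.043

Σ counts = 32. Posterior: Gamma(shape = 5.6+32 = 37.6, rate = 2.3+7 = 9.3).
Mode = (α−1)/β = 36.6/9.3 = 3.935.
Mean = α/β = 37.6/9.3 = 4.043.
Squared-error loss ⇒ the optimal estimator is the posterior mean.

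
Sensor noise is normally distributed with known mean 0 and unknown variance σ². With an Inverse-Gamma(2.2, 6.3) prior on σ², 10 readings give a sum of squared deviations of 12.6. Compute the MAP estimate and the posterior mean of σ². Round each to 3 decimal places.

Posterior: Inverse-Gamma(shape = 2.2+10/2 = 7.2, scale = 6.3+12.6/2 = 12.6).
Mode = β/(α+1) = 12.6/8.2 = 1.537.
Mean = β/(α−1) = 12.6/6.2 = 2.032.
Mean > mode: the posterior has a right tail.

MAP = 1.537; posterior mean = 2.032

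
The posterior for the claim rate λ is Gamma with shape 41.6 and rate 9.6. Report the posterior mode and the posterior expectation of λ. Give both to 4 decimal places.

Mode = (α−1)/β = 40.6/9.6 = 4.2292.
Mean = α/β = 41.6/9.6 = 4.3333.

MAP: 4.2292. Posterior mean: 4.3333.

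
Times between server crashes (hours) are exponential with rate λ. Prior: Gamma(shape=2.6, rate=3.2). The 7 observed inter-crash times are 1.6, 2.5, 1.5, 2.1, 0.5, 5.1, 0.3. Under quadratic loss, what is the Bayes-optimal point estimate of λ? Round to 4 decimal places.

Σ times = 13.6. Posterior: Gamma(shape = 2.6+7 = 9.6, rate = 3.2+13.6 = 16.8).
Mode = (α−1)/β = 8.6/16.8 = 0.5119.
Mean = α/β = 9.6/16.8 = 0.5714.
Quadratic loss ⇒ the optimal estimator is the posterior mean.

0.5714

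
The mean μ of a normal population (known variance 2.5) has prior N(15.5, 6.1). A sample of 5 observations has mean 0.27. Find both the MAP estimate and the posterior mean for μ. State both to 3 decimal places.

Posterior for μ is Normal. Precision-weighted mean: (1/6.1·15.5 + 5/2.5·0.27) / (1/6.1 + 5/2.5) = 1.424.
A Normal posterior is symmetric, so mode = mean.

MAP estimate = 1.424, posterior mean = 1.424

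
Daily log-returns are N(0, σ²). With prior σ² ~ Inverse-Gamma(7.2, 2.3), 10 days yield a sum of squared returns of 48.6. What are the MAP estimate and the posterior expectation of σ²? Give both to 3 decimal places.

σ²_MAP = 2.015, E[σ²|data] = 2.375

Posterior: Inverse-Gamma(shape = 7.2+10/2 = 12.2, scale = 2.3+48.6/2 = 26.6).
Mode = β/(α+1) = 26.6/13.2 = 2.015.
Mean = β/(α−1) = 26.6/11.2 = 2.375.
Right-skewed posterior ⇒ mode < mean.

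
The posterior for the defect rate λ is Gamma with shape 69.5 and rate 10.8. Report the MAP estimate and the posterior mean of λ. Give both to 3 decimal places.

Mode = (α−1)/β = 68.5/10.8 = 6.343.
Mean = α/β = 69.5/10.8 = 6.435.

MAP estimate = 6.343, posterior mean = 6.435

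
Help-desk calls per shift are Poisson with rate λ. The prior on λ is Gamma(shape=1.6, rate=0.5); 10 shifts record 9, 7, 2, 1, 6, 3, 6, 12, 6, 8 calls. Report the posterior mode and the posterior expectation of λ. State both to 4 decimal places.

Σ counts = 60. Posterior: Gamma(shape = 1.6+60 = 61.6, rate = 0.5+10 = 10.5).
Mode = (α−1)/β = 60.6/10.5 = 5.7714.
Mean = α/β = 61.6/10.5 = 5.8667.

MAP = 5.7714; posterior mean = 5.8667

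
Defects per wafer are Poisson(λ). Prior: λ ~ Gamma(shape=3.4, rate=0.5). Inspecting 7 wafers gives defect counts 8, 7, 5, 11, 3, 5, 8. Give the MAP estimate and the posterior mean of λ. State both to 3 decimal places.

Σ counts = 47. Posterior: Gamma(shape = 3.4+47 = 50.4, rate = 0.5+7 = 7.5).
Mode = (α−1)/β = 49.4/7.5 = 6.587.
Mean = α/β = 50.4/7.5 = 6.720.

λ_MAP = 6.587, E[λ|data] = 6.720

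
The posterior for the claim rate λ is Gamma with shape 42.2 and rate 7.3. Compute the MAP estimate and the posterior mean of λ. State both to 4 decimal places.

Mode = (α−1)/β = 41.2/7.3 = 5.6438.
Mean = α/β = 42.2/7.3 = 5.7808.

λ_MAP = 5.6438, E[λ|data] = 5.7808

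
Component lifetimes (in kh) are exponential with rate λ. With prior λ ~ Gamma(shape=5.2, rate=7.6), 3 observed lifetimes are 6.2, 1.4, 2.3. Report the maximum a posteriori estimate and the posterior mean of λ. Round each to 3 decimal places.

MAP = 0.411, posterior mean = 0.469

Σ times = 9.9. Posterior: Gamma(shape = 5.2+3 = 8.2, rate = 7.6+9.9 = 17.5).
Mode = (α−1)/β = 7.2/17.5 = 0.411.
Mean = α/β = 8.2/17.5 = 0.469.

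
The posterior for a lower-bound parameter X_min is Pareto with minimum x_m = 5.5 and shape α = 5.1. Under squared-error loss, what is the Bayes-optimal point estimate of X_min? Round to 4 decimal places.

The Pareto density is strictly decreasing on [x_m, ∞), so the mode is x_m = 5.5000.
Mean = α·x_m/(α−1) = 5.1·5.5/4.1 = 6.8415.
Squared-error loss ⇒ the optimal estimator is the posterior mean.

6.8415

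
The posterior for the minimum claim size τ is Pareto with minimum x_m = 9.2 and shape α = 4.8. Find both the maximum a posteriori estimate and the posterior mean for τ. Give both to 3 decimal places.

MAP: 9.200. Posterior mean: 11.621.

The Pareto density is strictly decreasing on [x_m, ∞), so the mode is x_m = 9.200.
Mean = α·x_m/(α−1) = 4.8·9.2/3.8 = 11.621.
Right-skewed posterior ⇒ mode < mean.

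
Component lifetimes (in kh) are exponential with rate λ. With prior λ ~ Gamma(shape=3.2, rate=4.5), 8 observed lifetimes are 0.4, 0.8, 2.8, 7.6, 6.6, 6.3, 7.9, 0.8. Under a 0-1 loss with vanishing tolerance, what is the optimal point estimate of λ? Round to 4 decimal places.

Σ times = 33.2. Posterior: Gamma(shape = 3.2+8 = 11.2, rate = 4.5+33.2 = 37.7).
Mode = (α−1)/β = 10.2/37.7 = 0.2706.
Mean = α/β = 11.2/37.7 = 0.2971.
This is the posterior mode — the MAP estimate.

0.2706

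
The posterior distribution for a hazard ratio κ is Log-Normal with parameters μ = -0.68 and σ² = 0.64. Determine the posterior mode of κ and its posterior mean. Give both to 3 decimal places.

κ_MAP = 0.267, E[κ|data] = 0.698

Mode = exp(μ − σ²) = exp(-1.32) = 0.267.
Mean = exp(μ + σ²/2) = exp(-0.360) = 0.698.
Mean > mode: the posterior has a right tail.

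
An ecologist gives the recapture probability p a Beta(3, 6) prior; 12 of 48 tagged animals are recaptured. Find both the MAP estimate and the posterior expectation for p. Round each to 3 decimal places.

Posterior: Beta(3+12, 6+36) = Beta(15, 42).
Mode = (15−1)/(15+42−2) = 14/55 = 0.255.
Mean = 15/(15+42) = 15/57 = 0.263.

p_MAP = 0.255, E[p|data] = 0.263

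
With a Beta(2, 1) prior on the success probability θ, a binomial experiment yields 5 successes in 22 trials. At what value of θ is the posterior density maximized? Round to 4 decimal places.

Posterior: Beta(2+5, 1+17) = Beta(7, 18).
Mode = (7−1)/(7+18−2) = 6/23 = 0.2609.
Mean = 7/(7+18) = 7/25 = 0.2800.
This is the posterior mode — the MAP estimate.

0.2609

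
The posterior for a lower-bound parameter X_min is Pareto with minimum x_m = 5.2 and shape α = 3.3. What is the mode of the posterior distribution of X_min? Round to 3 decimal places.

5.200

The Pareto density is strictly decreasing on [x_m, ∞), so the mode is x_m = 5.200.
Mean = α·x_m/(α−1) = 3.3·5.2/2.3 = 7.461.
This is the posterior mode — the MAP estimate.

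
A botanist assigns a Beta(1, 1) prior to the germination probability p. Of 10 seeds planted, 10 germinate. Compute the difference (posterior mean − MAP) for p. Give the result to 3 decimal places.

-0.083

Posterior: Beta(1+10, 1+0) = Beta(11, 1).
Since β = 1 ≤ 1 and α > 1, the Beta density is monotone increasing on [0,1]; the mode is at 1.
Mean = 11/(11+1) = 0.917.
Difference = 0.917 − 1.000 = -0.083.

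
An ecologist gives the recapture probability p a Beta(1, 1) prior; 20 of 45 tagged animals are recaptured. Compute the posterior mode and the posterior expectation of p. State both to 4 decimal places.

Posterior: Beta(1+20, 1+25) = Beta(21, 26).
Mode = (21−1)/(21+26−2) = 20/45 = 0.4444.
Mean = 21/(21+26) = 21/47 = 0.4468.

posterior mode = 0.4444, posterior expectation = 0.4468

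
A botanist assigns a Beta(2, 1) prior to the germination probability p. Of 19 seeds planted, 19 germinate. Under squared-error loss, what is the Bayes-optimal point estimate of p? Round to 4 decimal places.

Posterior: Beta(2+19, 1+0) = Beta(21, 1).
Since β = 1 ≤ 1 and α > 1, the Beta density is monotone increasing on [0,1]; the mode is at 1.
Mean = 21/(21+1) = 0.9545.
Squared-error loss ⇒ the optimal estimator is the posterior mean.

0.9545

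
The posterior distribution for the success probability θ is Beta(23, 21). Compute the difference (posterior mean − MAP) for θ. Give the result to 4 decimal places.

-0.0011

Mode = (23−1)/(23+21−2) = 22/42 = 0.5238.
Mean = 23/(23+21) = 23/44 = 0.5227.
Difference = 0.5227 − 0.5238 = -0.0011.
Mode > mean: the posterior has a left tail.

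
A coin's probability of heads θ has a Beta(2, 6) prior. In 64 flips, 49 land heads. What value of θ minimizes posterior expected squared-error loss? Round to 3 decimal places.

Posterior: Beta(2+49, 6+15) = Beta(51, 21).
Mode = (51−1)/(51+21−2) = 50/70 = 0.714.
Mean = 51/(51+21) = 51/72 = 0.708.
Squared-error loss ⇒ the optimal estimator is the posterior mean.

0.708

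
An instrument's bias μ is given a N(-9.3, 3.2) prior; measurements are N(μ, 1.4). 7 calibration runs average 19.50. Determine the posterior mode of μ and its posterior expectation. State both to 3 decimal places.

MAP = 17.806; posterior mean = 17.806

Posterior for μ is Normal. Precision-weighted mean: (1/3.2·-9.3 + 7/1.4·19.50) / (1/3.2 + 7/1.4) = 17.806.
A Normal posterior is symmetric, so mode = mean.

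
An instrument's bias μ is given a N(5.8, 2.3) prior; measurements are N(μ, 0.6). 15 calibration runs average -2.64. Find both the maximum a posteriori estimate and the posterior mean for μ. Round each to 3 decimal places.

Posterior for μ is Normal. Precision-weighted mean: (1/2.3·5.8 + 15/0.6·-2.64) / (1/2.3 + 15/0.6) = -2.496.
A Normal posterior is symmetric, so mode = mean.

MAP: -2.496. Posterior mean: -2.496.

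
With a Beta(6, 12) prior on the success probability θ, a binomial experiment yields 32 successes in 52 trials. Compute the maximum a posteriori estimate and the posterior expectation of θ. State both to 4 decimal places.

MAP: 0.5441. Posterior mean: 0.5429.

Posterior: Beta(6+32, 12+20) = Beta(38, 32).
Mode = (38−1)/(38+32−2) = 37/68 = 0.5441.
Mean = 38/(38+32) = 38/70 = 0.5429.
Left-skewed posterior ⇒ mean < mode.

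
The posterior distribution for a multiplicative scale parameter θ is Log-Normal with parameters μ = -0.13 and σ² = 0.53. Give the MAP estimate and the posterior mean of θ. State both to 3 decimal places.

Mode = exp(μ − σ²) = exp(-0.66) = 0.517.
Mean = exp(μ + σ²/2) = exp(0.135) = 1.145.

MAP: 0.517. Posterior mean: 1.145.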